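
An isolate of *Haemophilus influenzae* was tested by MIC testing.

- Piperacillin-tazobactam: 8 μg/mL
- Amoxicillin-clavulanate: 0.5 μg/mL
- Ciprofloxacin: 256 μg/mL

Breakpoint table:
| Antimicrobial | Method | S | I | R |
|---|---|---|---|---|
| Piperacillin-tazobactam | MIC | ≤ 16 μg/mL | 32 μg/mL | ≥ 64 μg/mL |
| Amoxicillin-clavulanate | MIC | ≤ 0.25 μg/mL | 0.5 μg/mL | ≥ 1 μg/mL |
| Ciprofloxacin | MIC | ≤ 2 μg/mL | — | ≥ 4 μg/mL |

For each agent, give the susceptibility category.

S, I, R

Piperacillin-tazobactam 8 μg/mL: ≤ 16 μg/mL ⇒ S
Amoxicillin-clavulanate 0.5 μg/mL: = 0.5 μg/mL ⇒ I
Ciprofloxacin: 256 μg/mL is ≥ 4 μg/mL ⇒ Resistant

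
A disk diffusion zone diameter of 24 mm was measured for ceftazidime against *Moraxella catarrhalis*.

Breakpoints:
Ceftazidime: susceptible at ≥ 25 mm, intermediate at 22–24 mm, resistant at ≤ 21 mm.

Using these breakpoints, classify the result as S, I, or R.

Intermediate

Ceftazidime 24 mm: in 22–24 mm → intermediate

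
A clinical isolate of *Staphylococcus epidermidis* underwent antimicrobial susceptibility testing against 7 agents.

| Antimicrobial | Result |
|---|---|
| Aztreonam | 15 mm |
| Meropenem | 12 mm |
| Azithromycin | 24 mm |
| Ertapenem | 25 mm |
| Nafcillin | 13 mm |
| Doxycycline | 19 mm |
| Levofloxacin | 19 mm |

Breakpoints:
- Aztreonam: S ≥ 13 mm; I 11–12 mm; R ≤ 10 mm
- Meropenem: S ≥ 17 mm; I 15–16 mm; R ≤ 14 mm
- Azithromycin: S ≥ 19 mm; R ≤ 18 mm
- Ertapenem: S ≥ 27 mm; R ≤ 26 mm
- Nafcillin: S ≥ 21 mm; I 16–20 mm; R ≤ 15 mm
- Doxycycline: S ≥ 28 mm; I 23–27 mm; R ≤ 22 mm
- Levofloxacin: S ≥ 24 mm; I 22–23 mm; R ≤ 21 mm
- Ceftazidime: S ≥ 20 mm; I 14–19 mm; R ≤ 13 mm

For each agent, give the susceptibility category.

S, R, S, R, R, R, R

Aztreonam 15 mm: ≥ 13 mm ⇒ susceptible
Meropenem (12 mm) ≤ 14 mm — R
Azithromycin (24 mm) ≥ 19 mm — S
Ertapenem: 25 mm is ≤ 26 mm ⇒ R
Nafcillin: 13 mm is ≤ 15 mm ⇒ R
Doxycycline 19 mm: ≤ 22 mm — resistant
Levofloxacin: 19 mm is ≤ 21 mm — resistant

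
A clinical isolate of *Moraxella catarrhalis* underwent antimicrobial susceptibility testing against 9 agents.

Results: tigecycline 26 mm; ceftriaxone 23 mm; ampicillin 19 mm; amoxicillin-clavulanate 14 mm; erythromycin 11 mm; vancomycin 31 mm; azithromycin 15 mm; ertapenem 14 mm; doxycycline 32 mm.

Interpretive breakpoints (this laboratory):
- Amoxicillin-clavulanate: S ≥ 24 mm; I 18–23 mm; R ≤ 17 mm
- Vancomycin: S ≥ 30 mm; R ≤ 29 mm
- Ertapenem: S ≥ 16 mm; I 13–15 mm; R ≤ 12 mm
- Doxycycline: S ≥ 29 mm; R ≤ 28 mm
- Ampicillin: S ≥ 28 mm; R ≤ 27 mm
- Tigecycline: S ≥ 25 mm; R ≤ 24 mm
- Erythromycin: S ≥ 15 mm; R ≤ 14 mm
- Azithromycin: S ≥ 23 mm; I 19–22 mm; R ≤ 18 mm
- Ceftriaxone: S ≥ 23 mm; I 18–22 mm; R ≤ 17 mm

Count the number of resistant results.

Tigecycline 26 mm: ≥ 25 mm → S
Ceftriaxone: 23 mm is ≥ 23 mm ⇒ S
Ampicillin: 19 mm is ≤ 27 mm → resistant
Amoxicillin-clavulanate 14 mm: ≤ 17 mm → R
Erythromycin 11 mm: ≤ 14 mm — Resistant
Vancomycin: 31 mm is ≥ 30 mm — Susceptible
Azithromycin: 15 mm is ≤ 18 mm ⇒ resistant
Ertapenem 14 mm: in 13–15 mm — intermediate
Doxycycline: 32 mm is ≥ 29 mm — Susceptible
Resistant: 4

4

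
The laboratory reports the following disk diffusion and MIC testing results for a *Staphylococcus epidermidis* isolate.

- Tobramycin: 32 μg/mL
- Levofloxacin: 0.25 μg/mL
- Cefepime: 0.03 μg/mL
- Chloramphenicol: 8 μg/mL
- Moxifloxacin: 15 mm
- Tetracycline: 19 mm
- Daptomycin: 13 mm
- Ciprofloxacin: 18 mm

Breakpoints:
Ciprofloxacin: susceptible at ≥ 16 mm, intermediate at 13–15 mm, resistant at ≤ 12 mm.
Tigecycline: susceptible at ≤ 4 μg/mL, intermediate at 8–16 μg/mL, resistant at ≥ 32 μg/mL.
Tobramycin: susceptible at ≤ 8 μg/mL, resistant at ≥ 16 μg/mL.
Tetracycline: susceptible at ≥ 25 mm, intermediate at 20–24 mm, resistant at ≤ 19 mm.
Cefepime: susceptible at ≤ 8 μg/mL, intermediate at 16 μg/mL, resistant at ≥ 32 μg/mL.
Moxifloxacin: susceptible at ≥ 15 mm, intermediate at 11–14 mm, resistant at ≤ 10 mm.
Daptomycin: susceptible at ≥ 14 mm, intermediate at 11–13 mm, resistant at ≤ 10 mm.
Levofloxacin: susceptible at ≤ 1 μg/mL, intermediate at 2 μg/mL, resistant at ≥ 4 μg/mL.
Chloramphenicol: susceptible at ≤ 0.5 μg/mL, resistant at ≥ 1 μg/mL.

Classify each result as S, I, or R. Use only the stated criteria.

R, S, S, R, S, R, I, S

Tobramycin (32 μg/mL) ≥ 16 μg/mL ⇒ resistant
Levofloxacin: 0.25 μg/mL is ≤ 1 μg/mL → susceptible
Cefepime 0.03 μg/mL: ≤ 8 μg/mL → susceptible
Chloramphenicol: 8 μg/mL is ≥ 1 μg/mL → R
Moxifloxacin 15 mm: ≥ 15 mm → susceptible
Tetracycline 19 mm: ≤ 19 mm → R
Daptomycin 13 mm: in 11–13 mm ⇒ I
Ciprofloxacin 18 mm: ≥ 16 mm — Susceptible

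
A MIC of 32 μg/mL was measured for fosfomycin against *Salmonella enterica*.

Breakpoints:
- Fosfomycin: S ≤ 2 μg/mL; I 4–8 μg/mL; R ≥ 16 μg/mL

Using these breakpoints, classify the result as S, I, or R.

Fosfomycin 32 μg/mL: ≥ 16 μg/mL → resistant

Resistant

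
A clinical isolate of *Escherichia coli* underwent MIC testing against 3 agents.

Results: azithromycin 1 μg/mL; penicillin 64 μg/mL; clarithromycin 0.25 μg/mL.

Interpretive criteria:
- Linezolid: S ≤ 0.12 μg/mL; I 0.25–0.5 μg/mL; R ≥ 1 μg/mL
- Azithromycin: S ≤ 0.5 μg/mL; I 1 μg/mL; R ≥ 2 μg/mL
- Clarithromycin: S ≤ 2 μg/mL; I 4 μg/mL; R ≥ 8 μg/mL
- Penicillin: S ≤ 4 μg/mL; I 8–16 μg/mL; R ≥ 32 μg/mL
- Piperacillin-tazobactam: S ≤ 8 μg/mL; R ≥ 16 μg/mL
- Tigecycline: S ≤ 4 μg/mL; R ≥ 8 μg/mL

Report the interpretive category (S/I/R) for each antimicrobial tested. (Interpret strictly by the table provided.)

Azithromycin 1 μg/mL: = 1 μg/mL ⇒ Intermediate
Penicillin (64 μg/mL) ≥ 32 μg/mL — R
Clarithromycin (0.25 μg/mL) ≤ 2 μg/mL ⇒ Susceptible

I, R, S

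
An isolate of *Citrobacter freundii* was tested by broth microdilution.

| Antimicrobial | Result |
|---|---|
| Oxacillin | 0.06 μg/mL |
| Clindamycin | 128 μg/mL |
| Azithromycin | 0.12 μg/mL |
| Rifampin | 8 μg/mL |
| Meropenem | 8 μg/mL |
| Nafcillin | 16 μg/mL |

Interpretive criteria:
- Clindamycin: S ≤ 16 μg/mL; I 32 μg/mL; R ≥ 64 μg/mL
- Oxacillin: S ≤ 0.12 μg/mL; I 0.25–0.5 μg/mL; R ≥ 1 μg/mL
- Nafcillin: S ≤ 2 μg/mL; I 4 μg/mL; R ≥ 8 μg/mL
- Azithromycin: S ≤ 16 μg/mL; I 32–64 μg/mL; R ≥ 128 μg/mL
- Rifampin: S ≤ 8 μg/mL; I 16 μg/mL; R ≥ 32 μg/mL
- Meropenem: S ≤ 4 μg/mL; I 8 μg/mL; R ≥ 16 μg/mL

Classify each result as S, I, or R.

Oxacillin: 0.06 μg/mL is ≤ 0.12 μg/mL → S
Clindamycin: 128 μg/mL is ≥ 64 μg/mL — R
Azithromycin: 0.12 μg/mL is ≤ 16 μg/mL — Susceptible
Rifampin: 8 μg/mL is ≤ 8 μg/mL — S
Meropenem: 8 μg/mL is = 8 μg/mL — Intermediate
Nafcillin 16 μg/mL: ≥ 8 μg/mL ⇒ resistant

S, R, S, S, I, R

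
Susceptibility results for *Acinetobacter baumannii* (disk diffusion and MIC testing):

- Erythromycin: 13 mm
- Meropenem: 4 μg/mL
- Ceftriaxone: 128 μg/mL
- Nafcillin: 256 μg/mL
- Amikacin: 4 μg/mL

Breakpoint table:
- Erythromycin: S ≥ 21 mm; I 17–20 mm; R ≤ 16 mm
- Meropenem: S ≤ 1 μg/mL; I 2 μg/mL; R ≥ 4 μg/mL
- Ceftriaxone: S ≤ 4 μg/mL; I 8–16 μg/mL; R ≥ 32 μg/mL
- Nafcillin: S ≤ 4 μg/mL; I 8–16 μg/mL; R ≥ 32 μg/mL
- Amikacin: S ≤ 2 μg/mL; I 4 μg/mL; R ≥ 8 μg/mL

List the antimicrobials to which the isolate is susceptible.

none

Erythromycin 13 mm: ≤ 16 mm — R
Meropenem (4 μg/mL) ≥ 4 μg/mL ⇒ resistant
Ceftriaxone: 128 μg/mL is ≥ 32 μg/mL — R
Nafcillin 256 μg/mL: ≥ 32 μg/mL — Resistant
Amikacin: 4 μg/mL is = 4 μg/mL → I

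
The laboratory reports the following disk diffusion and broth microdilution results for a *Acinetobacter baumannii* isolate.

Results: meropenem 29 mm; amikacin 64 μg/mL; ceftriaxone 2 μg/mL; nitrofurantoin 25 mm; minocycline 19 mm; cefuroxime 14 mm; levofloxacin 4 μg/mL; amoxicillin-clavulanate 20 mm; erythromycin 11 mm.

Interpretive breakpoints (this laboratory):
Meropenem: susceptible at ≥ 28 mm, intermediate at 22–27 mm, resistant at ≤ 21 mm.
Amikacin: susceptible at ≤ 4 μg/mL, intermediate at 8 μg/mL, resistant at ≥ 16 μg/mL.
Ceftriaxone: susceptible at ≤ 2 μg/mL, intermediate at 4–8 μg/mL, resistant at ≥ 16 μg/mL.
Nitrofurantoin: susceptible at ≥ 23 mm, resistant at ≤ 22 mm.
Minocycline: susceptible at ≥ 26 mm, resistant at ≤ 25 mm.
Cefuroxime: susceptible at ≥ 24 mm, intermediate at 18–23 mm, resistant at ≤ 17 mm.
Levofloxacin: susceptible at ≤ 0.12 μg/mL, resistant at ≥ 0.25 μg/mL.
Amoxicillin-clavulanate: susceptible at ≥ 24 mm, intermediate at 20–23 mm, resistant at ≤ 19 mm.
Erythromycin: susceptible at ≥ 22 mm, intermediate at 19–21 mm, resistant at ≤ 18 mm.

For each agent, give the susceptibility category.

S, R, S, S, R, R, R, I, R

Meropenem (29 mm) ≥ 28 mm — Susceptible
Amikacin: 64 μg/mL is ≥ 16 μg/mL — resistant
Ceftriaxone: 2 μg/mL is ≤ 2 μg/mL → S
Nitrofurantoin 25 mm: ≥ 23 mm ⇒ S
Minocycline (19 mm) ≤ 25 mm — resistant
Cefuroxime 14 mm: ≤ 17 mm → resistant
Levofloxacin 4 μg/mL: ≥ 0.25 μg/mL → R
Amoxicillin-clavulanate 20 mm: in 20–23 mm ⇒ Intermediate
Erythromycin: 11 mm is ≤ 18 mm → resistant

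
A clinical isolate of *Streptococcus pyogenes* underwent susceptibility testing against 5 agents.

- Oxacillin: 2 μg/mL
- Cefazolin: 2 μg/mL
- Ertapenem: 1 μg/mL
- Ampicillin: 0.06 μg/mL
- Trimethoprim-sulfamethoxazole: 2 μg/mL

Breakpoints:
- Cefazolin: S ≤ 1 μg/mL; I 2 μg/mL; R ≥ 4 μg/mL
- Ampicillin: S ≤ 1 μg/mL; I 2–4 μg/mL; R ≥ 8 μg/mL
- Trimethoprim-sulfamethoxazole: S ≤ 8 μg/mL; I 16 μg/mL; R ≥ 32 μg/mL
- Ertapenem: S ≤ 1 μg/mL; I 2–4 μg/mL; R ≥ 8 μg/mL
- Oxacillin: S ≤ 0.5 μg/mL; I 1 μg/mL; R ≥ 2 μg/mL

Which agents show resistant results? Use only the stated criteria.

Oxacillin: 2 μg/mL is ≥ 2 μg/mL → R
Cefazolin: 2 μg/mL is = 2 μg/mL — intermediate
Ertapenem 1 μg/mL: ≤ 1 μg/mL ⇒ S
Ampicillin 0.06 μg/mL: ≤ 1 μg/mL — susceptible
Trimethoprim-sulfamethoxazole: 2 μg/mL is ≤ 8 μg/mL — S

oxacillin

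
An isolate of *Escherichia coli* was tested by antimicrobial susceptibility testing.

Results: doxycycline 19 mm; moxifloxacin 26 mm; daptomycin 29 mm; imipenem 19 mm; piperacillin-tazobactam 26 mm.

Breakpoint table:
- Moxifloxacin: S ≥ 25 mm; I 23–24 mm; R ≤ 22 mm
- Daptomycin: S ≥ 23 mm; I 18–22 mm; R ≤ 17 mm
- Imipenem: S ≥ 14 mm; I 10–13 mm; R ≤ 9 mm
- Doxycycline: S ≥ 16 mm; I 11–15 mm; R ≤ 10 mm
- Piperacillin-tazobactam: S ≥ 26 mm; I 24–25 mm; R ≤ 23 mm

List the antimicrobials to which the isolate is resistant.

Doxycycline 19 mm: ≥ 16 mm ⇒ S
Moxifloxacin 26 mm: ≥ 25 mm ⇒ S
Daptomycin 29 mm: ≥ 23 mm → S
Imipenem (19 mm) ≥ 14 mm ⇒ susceptible
Piperacillin-tazobactam: 26 mm is ≥ 26 mm — susceptible

none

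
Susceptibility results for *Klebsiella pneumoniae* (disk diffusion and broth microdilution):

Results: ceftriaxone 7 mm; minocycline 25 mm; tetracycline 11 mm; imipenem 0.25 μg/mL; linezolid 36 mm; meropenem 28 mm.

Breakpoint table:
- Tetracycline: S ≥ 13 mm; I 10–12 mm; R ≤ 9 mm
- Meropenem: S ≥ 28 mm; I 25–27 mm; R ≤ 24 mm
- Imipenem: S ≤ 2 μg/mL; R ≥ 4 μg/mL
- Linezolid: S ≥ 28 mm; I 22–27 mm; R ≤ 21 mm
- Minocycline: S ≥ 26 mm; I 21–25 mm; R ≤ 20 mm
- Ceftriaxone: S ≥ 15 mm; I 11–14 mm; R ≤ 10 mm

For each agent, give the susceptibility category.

R, I, I, S, S, S

Ceftriaxone: 7 mm is ≤ 10 mm — Resistant
Minocycline (25 mm) in 21–25 mm — I
Tetracycline 11 mm: in 10–12 mm ⇒ intermediate
Imipenem 0.25 μg/mL: ≤ 2 μg/mL ⇒ susceptible
Linezolid: 36 mm is ≥ 28 mm → S
Meropenem (28 mm) ≥ 28 mm → Susceptible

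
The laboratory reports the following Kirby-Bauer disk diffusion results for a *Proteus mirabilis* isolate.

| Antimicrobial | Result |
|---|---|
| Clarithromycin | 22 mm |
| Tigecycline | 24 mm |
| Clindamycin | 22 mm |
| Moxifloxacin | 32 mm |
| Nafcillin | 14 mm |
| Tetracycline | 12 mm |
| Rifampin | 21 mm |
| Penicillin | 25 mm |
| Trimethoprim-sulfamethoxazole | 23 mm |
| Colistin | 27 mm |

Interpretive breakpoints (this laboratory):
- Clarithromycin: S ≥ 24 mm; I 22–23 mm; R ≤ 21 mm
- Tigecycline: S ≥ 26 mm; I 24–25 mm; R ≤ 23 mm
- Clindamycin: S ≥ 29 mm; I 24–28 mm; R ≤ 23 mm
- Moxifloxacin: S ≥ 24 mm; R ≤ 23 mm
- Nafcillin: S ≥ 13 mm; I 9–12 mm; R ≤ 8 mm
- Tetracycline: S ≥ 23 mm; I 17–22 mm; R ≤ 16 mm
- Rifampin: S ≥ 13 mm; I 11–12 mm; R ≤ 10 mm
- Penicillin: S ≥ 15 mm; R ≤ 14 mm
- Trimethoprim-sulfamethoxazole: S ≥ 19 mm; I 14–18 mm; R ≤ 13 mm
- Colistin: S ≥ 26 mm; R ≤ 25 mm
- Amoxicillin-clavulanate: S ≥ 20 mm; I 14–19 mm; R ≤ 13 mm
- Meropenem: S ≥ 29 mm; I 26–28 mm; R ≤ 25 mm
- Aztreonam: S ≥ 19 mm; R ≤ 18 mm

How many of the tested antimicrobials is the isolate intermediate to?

Clarithromycin 22 mm: in 22–23 mm — intermediate
Tigecycline: 24 mm is in 24–25 mm → Intermediate
Clindamycin: 22 mm is ≤ 23 mm → Resistant
Moxifloxacin (32 mm) ≥ 24 mm — Susceptible
Nafcillin 14 mm: ≥ 13 mm ⇒ S
Tetracycline: 12 mm is ≤ 16 mm ⇒ Resistant
Rifampin 21 mm: ≥ 13 mm — susceptible
Penicillin 25 mm: ≥ 15 mm → susceptible
Trimethoprim-sulfamethoxazole (23 mm) ≥ 19 mm → S
Colistin (27 mm) ≥ 26 mm — S
Intermediate: 2

2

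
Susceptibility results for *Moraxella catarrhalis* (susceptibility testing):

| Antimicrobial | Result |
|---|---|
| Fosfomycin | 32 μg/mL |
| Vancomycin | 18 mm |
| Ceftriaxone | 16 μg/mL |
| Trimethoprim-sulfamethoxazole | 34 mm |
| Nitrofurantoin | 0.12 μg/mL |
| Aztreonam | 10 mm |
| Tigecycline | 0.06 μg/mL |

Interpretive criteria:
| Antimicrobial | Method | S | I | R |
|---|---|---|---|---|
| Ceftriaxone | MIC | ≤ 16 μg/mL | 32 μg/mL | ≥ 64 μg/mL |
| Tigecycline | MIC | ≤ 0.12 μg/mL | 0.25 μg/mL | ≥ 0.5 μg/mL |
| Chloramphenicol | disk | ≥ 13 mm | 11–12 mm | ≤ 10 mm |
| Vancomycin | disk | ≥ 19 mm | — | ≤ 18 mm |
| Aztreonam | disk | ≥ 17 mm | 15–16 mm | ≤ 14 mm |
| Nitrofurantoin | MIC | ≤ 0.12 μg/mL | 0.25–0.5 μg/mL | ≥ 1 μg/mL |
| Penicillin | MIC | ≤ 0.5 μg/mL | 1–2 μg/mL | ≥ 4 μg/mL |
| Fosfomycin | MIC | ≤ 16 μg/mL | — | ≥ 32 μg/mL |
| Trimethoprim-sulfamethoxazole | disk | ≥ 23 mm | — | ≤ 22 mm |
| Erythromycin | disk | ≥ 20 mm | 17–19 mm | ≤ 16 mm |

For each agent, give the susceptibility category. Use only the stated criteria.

R, R, S, S, S, R, S

Fosfomycin (32 μg/mL) ≥ 32 μg/mL ⇒ resistant
Vancomycin 18 mm: ≤ 18 mm ⇒ Resistant
Ceftriaxone (16 μg/mL) ≤ 16 μg/mL → susceptible
Trimethoprim-sulfamethoxazole (34 mm) ≥ 23 mm — S
Nitrofurantoin: 0.12 μg/mL is ≤ 0.12 μg/mL ⇒ susceptible
Aztreonam 10 mm: ≤ 14 mm → resistant
Tigecycline (0.06 μg/mL) ≤ 0.12 μg/mL ⇒ S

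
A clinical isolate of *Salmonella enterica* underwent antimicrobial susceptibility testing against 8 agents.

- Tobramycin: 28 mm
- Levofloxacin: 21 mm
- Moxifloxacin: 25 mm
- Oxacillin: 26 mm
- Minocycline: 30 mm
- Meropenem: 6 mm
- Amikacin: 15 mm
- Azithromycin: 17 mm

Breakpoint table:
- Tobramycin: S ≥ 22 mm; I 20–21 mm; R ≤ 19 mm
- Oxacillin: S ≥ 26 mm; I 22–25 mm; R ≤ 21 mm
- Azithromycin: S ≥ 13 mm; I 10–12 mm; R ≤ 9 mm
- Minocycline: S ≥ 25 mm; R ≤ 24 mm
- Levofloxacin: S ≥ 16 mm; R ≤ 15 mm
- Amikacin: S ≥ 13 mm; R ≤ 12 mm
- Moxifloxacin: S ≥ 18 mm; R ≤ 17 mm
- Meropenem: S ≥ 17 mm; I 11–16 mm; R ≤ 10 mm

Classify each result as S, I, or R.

S, S, S, S, S, R, S, S

Tobramycin 28 mm: ≥ 22 mm — S
Levofloxacin: 21 mm is ≥ 16 mm ⇒ Susceptible
Moxifloxacin: 25 mm is ≥ 18 mm → susceptible
Oxacillin 26 mm: ≥ 26 mm → Susceptible
Minocycline 30 mm: ≥ 25 mm ⇒ Susceptible
Meropenem: 6 mm is ≤ 10 mm — resistant
Amikacin (15 mm) ≥ 13 mm — S
Azithromycin 17 mm: ≥ 13 mm — S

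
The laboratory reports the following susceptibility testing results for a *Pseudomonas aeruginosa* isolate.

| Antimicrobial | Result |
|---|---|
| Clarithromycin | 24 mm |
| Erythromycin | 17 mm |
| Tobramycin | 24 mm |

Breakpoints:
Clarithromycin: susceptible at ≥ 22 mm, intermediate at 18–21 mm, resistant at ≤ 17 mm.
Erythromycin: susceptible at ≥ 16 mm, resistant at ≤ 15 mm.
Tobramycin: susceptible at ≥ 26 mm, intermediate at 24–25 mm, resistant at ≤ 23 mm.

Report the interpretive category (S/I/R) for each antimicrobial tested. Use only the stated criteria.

Clarithromycin: 24 mm is ≥ 22 mm → susceptible
Erythromycin 17 mm: ≥ 16 mm → S
Tobramycin: 24 mm is in 24–25 mm → intermediate

S, S, I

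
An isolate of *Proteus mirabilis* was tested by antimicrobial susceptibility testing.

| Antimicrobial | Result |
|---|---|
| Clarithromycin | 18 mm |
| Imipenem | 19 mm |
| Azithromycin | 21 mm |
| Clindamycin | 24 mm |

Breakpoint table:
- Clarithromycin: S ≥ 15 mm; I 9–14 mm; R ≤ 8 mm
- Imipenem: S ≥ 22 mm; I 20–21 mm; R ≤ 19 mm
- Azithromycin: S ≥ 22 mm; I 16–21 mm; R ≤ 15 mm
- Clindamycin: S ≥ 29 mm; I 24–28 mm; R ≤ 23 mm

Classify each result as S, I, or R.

Clarithromycin: 18 mm is ≥ 15 mm — Susceptible
Imipenem: 19 mm is ≤ 19 mm — Resistant
Azithromycin: 21 mm is in 16–21 mm ⇒ intermediate
Clindamycin 24 mm: in 24–28 mm ⇒ intermediate

S, R, I, I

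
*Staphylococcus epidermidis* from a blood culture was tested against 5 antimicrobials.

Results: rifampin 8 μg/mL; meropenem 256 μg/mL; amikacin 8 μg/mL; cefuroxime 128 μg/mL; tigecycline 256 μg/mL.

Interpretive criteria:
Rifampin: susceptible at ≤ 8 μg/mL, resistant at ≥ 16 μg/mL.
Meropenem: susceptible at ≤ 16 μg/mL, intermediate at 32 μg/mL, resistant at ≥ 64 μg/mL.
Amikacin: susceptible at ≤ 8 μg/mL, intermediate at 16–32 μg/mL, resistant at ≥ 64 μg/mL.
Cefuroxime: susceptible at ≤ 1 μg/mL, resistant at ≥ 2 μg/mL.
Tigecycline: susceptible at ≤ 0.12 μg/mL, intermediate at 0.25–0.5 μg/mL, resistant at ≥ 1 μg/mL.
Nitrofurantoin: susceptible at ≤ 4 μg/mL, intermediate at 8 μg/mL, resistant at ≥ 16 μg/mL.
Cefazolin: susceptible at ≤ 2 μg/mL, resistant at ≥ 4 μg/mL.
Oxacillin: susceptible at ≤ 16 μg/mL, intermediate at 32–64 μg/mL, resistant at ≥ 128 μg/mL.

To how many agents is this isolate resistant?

3

Rifampin 8 μg/mL: ≤ 8 μg/mL — Susceptible
Meropenem: 256 μg/mL is ≥ 64 μg/mL — resistant
Amikacin (8 μg/mL) ≤ 8 μg/mL — susceptible
Cefuroxime: 128 μg/mL is ≥ 2 μg/mL — resistant
Tigecycline 256 μg/mL: ≥ 1 μg/mL ⇒ Resistant
Resistant: 3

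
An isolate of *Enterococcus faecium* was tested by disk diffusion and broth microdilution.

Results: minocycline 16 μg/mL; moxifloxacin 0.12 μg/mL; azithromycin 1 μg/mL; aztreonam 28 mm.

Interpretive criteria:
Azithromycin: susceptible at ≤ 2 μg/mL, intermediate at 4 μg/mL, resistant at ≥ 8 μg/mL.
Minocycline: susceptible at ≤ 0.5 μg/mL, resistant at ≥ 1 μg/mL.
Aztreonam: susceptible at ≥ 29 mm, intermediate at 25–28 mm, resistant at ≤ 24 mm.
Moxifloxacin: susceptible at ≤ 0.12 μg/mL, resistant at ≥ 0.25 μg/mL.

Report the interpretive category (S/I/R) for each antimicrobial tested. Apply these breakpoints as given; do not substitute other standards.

Minocycline (16 μg/mL) ≥ 1 μg/mL — resistant
Moxifloxacin: 0.12 μg/mL is ≤ 0.12 μg/mL — susceptible
Azithromycin (1 μg/mL) ≤ 2 μg/mL ⇒ Susceptible
Aztreonam (28 mm) in 25–28 mm ⇒ intermediate

R, S, S, I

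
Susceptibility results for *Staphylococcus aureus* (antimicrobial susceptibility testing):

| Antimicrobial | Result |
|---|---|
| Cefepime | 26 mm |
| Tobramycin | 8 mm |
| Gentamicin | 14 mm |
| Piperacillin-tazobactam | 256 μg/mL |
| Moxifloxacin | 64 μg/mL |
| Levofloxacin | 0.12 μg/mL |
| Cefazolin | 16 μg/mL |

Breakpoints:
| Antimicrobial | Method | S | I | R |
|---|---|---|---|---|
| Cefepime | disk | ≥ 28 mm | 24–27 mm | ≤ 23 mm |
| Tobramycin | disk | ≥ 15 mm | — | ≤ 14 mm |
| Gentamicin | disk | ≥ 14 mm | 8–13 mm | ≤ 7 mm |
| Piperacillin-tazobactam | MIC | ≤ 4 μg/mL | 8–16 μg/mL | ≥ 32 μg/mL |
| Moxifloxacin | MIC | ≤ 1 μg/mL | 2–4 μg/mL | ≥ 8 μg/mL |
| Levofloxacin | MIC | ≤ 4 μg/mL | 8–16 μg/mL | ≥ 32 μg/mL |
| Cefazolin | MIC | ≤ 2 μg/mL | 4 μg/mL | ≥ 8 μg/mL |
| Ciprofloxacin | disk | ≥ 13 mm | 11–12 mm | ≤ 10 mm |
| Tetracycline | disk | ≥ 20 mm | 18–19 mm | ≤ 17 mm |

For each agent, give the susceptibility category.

I, R, S, R, R, S, R

Cefepime 26 mm: in 24–27 mm — intermediate
Tobramycin (8 mm) ≤ 14 mm → R
Gentamicin: 14 mm is ≥ 14 mm → susceptible
Piperacillin-tazobactam: 256 μg/mL is ≥ 32 μg/mL ⇒ Resistant
Moxifloxacin: 64 μg/mL is ≥ 8 μg/mL → Resistant
Levofloxacin (0.12 μg/mL) ≤ 4 μg/mL → Susceptible
Cefazolin: 16 μg/mL is ≥ 8 μg/mL — resistant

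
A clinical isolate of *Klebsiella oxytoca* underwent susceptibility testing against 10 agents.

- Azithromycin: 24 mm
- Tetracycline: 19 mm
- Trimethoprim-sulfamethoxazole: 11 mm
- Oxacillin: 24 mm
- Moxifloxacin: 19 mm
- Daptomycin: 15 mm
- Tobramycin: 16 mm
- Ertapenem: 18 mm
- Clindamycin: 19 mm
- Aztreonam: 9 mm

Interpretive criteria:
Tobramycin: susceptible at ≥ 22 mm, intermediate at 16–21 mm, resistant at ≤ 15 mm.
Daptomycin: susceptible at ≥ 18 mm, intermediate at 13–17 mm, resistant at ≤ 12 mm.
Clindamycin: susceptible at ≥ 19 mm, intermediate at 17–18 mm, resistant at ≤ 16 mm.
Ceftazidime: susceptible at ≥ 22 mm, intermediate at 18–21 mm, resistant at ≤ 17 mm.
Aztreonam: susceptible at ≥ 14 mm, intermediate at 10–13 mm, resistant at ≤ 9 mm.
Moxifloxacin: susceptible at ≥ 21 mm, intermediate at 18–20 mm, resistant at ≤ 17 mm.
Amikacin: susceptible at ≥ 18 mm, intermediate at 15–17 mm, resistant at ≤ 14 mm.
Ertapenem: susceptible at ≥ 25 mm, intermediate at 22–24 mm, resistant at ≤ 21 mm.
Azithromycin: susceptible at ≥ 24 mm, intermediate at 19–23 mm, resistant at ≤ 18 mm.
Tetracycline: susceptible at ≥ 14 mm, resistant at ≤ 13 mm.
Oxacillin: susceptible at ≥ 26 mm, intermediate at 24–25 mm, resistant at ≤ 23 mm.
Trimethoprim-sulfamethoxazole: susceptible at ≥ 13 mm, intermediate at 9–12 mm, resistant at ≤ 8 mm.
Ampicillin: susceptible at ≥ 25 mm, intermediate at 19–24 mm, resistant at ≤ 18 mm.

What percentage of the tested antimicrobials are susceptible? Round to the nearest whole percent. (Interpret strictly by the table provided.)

30%

Azithromycin: 24 mm is ≥ 24 mm → S
Tetracycline (19 mm) ≥ 14 mm → Susceptible
Trimethoprim-sulfamethoxazole 11 mm: in 9–12 mm — intermediate
Oxacillin: 24 mm is in 24–25 mm ⇒ intermediate
Moxifloxacin: 19 mm is in 18–20 mm ⇒ I
Daptomycin (15 mm) in 13–17 mm — intermediate
Tobramycin: 16 mm is in 16–21 mm ⇒ intermediate
Ertapenem (18 mm) ≤ 21 mm — R
Clindamycin 19 mm: ≥ 19 mm → S
Aztreonam (9 mm) ≤ 9 mm — resistant
Susceptible: 3/10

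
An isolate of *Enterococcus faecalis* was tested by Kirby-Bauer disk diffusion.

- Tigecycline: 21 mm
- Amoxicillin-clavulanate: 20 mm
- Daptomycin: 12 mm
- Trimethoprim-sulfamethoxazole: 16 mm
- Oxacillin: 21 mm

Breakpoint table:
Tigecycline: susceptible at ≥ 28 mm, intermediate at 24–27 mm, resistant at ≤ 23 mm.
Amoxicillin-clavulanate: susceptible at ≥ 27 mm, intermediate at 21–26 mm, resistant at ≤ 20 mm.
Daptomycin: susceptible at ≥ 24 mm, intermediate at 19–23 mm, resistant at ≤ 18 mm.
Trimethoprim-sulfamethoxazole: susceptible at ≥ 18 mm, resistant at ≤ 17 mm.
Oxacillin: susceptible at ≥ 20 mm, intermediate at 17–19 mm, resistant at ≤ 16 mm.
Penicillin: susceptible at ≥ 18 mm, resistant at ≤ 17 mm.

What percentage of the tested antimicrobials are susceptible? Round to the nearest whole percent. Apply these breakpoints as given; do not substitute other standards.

20%

Tigecycline: 21 mm is ≤ 23 mm ⇒ Resistant
Amoxicillin-clavulanate (20 mm) ≤ 20 mm → resistant
Daptomycin (12 mm) ≤ 18 mm ⇒ R
Trimethoprim-sulfamethoxazole (16 mm) ≤ 17 mm → Resistant
Oxacillin: 21 mm is ≥ 20 mm ⇒ Susceptible
Susceptible: 1/5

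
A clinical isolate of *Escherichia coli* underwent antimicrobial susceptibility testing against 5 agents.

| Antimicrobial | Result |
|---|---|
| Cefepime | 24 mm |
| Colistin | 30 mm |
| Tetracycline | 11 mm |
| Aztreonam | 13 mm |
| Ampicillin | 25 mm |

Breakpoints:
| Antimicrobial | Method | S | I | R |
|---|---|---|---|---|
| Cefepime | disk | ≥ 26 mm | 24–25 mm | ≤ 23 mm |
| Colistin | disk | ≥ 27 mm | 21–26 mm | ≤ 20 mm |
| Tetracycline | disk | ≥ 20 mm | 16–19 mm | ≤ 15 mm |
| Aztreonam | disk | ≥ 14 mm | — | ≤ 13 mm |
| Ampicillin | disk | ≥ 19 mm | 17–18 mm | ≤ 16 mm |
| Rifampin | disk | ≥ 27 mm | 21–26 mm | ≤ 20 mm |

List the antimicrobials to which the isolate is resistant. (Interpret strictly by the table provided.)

Cefepime (24 mm) in 24–25 mm → I
Colistin (30 mm) ≥ 27 mm — susceptible
Tetracycline: 11 mm is ≤ 15 mm → resistant
Aztreonam 13 mm: ≤ 13 mm → R
Ampicillin: 25 mm is ≥ 19 mm — Susceptible

tetracycline, aztreonam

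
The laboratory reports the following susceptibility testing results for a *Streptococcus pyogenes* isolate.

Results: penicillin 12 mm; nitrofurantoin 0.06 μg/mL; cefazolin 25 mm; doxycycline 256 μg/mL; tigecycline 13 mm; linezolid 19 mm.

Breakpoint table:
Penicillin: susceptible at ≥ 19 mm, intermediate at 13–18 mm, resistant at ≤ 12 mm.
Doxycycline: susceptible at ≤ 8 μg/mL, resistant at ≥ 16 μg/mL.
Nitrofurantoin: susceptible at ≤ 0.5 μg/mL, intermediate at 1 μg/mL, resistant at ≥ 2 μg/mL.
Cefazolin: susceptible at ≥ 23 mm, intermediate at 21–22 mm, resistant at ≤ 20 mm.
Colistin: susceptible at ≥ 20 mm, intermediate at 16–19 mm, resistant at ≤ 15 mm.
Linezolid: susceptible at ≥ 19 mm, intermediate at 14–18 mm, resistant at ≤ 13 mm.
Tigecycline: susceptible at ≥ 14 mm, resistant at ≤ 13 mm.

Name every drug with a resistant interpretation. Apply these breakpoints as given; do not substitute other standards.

Penicillin: 12 mm is ≤ 12 mm ⇒ Resistant
Nitrofurantoin 0.06 μg/mL: ≤ 0.5 μg/mL — S
Cefazolin (25 mm) ≥ 23 mm — S
Doxycycline 256 μg/mL: ≥ 16 μg/mL ⇒ R
Tigecycline 13 mm: ≤ 13 mm → Resistant
Linezolid 19 mm: ≥ 19 mm → S

penicillin, doxycycline, tigecycline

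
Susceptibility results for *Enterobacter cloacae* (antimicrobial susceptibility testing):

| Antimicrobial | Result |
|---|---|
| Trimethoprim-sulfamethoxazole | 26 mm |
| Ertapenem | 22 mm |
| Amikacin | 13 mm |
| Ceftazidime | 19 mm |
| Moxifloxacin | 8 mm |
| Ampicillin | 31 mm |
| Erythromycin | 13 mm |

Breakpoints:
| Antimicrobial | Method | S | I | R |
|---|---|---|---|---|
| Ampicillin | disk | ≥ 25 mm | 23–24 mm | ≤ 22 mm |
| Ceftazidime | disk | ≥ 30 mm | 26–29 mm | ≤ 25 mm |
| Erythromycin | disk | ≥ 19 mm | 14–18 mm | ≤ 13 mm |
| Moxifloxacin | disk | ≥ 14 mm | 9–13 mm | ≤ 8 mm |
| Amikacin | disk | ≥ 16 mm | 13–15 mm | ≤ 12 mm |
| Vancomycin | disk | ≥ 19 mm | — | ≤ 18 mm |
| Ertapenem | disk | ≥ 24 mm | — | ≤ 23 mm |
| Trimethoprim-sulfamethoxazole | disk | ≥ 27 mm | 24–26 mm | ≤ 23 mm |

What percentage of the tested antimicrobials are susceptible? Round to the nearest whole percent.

14%

Trimethoprim-sulfamethoxazole: 26 mm is in 24–26 mm → Intermediate
Ertapenem: 22 mm is ≤ 23 mm → R
Amikacin (13 mm) in 13–15 mm → intermediate
Ceftazidime: 19 mm is ≤ 25 mm → resistant
Moxifloxacin (8 mm) ≤ 8 mm ⇒ resistant
Ampicillin (31 mm) ≥ 25 mm → Susceptible
Erythromycin: 13 mm is ≤ 13 mm ⇒ resistant
Susceptible: 1/7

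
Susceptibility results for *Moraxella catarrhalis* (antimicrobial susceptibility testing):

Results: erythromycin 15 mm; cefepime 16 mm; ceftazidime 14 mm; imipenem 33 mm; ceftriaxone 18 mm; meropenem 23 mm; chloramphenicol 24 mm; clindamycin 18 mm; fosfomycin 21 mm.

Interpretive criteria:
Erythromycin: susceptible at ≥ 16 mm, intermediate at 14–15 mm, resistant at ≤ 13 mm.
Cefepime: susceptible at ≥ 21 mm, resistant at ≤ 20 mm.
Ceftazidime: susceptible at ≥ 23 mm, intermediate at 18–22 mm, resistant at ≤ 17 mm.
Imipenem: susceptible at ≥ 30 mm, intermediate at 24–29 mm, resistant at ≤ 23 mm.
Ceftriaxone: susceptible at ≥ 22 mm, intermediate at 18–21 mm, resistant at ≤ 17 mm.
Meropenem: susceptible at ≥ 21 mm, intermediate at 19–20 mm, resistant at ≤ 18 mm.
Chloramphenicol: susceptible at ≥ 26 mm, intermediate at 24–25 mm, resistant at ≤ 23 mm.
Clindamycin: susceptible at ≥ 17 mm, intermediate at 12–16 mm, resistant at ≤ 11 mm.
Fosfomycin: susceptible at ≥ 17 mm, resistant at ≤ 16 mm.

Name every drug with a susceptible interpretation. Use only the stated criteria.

imipenem, meropenem, clindamycin, fosfomycin

Erythromycin 15 mm: in 14–15 mm → Intermediate
Cefepime (16 mm) ≤ 20 mm → resistant
Ceftazidime (14 mm) ≤ 17 mm → Resistant
Imipenem (33 mm) ≥ 30 mm — S
Ceftriaxone: 18 mm is in 18–21 mm → intermediate
Meropenem 23 mm: ≥ 21 mm → S
Chloramphenicol 24 mm: in 24–25 mm ⇒ Intermediate
Clindamycin (18 mm) ≥ 17 mm — susceptible
Fosfomycin (21 mm) ≥ 17 mm ⇒ susceptible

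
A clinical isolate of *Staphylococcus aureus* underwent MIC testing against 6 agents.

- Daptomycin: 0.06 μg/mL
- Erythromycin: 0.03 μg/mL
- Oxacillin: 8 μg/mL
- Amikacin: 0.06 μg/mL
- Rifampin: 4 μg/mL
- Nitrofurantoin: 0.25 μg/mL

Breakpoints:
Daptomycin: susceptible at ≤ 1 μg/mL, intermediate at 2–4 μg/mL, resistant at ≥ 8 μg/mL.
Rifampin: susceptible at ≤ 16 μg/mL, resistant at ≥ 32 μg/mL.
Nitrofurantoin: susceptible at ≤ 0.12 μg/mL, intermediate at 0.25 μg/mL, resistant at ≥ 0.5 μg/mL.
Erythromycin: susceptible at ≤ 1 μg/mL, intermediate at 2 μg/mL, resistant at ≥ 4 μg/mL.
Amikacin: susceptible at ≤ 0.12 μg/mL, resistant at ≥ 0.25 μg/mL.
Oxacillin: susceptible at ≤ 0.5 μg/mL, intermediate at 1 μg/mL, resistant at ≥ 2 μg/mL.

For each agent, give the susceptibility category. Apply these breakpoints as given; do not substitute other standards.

S, S, R, S, S, I

Daptomycin: 0.06 μg/mL is ≤ 1 μg/mL — susceptible
Erythromycin 0.03 μg/mL: ≤ 1 μg/mL — susceptible
Oxacillin 8 μg/mL: ≥ 2 μg/mL → Resistant
Amikacin (0.06 μg/mL) ≤ 0.12 μg/mL ⇒ Susceptible
Rifampin (4 μg/mL) ≤ 16 μg/mL → Susceptible
Nitrofurantoin (0.25 μg/mL) = 0.25 μg/mL → Intermediate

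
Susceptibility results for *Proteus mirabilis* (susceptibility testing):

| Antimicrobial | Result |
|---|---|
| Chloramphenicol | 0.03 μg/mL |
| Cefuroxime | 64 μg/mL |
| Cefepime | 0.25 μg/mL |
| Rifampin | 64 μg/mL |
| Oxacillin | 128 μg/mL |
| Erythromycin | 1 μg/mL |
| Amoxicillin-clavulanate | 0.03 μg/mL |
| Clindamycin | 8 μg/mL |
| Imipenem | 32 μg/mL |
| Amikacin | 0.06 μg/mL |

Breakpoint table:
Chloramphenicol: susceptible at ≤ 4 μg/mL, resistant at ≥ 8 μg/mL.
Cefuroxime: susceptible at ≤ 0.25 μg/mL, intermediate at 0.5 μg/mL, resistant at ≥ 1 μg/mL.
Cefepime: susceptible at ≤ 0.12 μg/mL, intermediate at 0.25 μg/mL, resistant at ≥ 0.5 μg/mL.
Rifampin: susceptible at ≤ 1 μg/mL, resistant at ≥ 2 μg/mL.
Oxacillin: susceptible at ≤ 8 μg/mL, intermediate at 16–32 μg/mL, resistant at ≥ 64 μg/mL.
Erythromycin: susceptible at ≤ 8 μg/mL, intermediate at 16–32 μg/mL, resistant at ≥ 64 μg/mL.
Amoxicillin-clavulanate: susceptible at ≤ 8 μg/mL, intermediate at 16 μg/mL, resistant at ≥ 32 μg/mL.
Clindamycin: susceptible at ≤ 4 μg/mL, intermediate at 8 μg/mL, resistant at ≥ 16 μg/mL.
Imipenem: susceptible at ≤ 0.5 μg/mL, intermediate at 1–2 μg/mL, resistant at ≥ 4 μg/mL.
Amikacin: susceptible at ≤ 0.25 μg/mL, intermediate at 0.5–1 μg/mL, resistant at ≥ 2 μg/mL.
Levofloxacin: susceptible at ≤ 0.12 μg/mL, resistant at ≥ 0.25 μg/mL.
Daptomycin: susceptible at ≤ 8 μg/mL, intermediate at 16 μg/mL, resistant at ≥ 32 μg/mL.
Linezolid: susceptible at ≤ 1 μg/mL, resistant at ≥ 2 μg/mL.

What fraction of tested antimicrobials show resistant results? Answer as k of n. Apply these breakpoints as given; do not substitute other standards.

4 of 10

Chloramphenicol 0.03 μg/mL: ≤ 4 μg/mL ⇒ susceptible
Cefuroxime (64 μg/mL) ≥ 1 μg/mL — Resistant
Cefepime (0.25 μg/mL) = 0.25 μg/mL ⇒ I
Rifampin 64 μg/mL: ≥ 2 μg/mL — resistant
Oxacillin (128 μg/mL) ≥ 64 μg/mL ⇒ Resistant
Erythromycin: 1 μg/mL is ≤ 8 μg/mL ⇒ Susceptible
Amoxicillin-clavulanate 0.03 μg/mL: ≤ 8 μg/mL — S
Clindamycin 8 μg/mL: = 8 μg/mL → I
Imipenem: 32 μg/mL is ≥ 4 μg/mL → Resistant
Amikacin (0.06 μg/mL) ≤ 0.25 μg/mL → S
Resistant: 4/10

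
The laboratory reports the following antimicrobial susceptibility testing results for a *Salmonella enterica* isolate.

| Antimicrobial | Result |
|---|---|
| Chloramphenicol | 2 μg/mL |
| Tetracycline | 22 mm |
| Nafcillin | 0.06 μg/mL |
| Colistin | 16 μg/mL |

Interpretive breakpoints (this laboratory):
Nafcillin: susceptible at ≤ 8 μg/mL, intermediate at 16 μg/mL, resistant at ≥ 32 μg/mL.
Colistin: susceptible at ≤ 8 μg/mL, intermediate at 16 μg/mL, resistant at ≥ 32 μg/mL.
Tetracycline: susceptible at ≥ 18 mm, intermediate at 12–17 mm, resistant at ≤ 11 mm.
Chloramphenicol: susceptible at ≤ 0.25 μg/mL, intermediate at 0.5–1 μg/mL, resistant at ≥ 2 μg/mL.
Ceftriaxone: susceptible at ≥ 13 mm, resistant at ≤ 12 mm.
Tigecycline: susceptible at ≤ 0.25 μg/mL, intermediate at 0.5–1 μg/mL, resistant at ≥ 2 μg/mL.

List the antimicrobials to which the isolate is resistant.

chloramphenicol

Chloramphenicol (2 μg/mL) ≥ 2 μg/mL ⇒ R
Tetracycline: 22 mm is ≥ 18 mm ⇒ susceptible
Nafcillin: 0.06 μg/mL is ≤ 8 μg/mL → Susceptible
Colistin 16 μg/mL: = 16 μg/mL ⇒ I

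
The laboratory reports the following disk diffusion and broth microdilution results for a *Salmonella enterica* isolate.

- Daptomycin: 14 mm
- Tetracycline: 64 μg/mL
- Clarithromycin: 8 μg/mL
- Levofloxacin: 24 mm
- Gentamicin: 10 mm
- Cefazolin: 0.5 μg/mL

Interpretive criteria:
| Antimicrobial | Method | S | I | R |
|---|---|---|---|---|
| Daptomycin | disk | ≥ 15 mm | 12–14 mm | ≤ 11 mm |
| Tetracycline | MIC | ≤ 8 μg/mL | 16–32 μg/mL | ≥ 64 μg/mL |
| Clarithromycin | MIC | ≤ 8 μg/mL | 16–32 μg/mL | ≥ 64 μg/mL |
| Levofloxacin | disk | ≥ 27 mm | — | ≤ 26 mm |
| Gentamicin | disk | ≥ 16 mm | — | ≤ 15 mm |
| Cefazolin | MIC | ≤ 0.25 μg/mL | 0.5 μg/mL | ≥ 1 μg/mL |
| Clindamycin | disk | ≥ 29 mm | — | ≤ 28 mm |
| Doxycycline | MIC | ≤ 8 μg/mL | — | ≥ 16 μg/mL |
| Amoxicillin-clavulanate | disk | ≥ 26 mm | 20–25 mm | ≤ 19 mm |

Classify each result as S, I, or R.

Daptomycin 14 mm: in 12–14 mm — Intermediate
Tetracycline (64 μg/mL) ≥ 64 μg/mL ⇒ Resistant
Clarithromycin: 8 μg/mL is ≤ 8 μg/mL — S
Levofloxacin: 24 mm is ≤ 26 mm → R
Gentamicin 10 mm: ≤ 15 mm ⇒ resistant
Cefazolin (0.5 μg/mL) = 0.5 μg/mL → intermediate

I, R, S, R, R, I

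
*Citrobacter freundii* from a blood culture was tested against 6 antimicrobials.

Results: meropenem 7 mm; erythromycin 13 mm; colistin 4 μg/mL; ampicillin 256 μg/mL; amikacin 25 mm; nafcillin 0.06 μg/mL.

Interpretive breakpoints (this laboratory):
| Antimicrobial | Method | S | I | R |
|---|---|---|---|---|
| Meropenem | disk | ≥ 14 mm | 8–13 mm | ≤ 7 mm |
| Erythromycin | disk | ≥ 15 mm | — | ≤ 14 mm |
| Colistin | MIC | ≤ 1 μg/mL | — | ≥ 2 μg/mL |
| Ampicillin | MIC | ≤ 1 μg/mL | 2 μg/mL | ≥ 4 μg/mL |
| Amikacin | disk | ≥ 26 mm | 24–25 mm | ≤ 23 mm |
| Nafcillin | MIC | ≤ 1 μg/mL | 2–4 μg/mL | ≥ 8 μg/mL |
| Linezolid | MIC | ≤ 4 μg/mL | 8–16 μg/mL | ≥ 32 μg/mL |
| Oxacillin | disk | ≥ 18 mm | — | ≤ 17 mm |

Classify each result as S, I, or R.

Meropenem: 7 mm is ≤ 7 mm → resistant
Erythromycin (13 mm) ≤ 14 mm ⇒ Resistant
Colistin 4 μg/mL: ≥ 2 μg/mL — Resistant
Ampicillin: 256 μg/mL is ≥ 4 μg/mL — resistant
Amikacin 25 mm: in 24–25 mm ⇒ I
Nafcillin: 0.06 μg/mL is ≤ 1 μg/mL → susceptible

R, R, R, R, I, S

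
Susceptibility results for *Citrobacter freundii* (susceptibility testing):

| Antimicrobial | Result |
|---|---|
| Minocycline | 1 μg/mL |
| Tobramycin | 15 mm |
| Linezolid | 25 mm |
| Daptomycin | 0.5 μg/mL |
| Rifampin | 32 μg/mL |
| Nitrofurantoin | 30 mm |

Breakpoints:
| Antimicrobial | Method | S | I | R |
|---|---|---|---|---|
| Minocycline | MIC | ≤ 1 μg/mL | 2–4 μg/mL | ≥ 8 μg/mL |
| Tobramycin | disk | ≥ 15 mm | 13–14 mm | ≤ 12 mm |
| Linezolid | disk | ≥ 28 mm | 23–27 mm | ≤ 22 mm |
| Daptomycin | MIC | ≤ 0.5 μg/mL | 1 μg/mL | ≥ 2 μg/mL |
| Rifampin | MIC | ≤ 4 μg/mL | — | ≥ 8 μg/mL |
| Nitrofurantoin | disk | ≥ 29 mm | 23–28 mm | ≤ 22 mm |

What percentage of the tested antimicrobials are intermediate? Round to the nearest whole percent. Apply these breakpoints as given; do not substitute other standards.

17%

Minocycline 1 μg/mL: ≤ 1 μg/mL — susceptible
Tobramycin (15 mm) ≥ 15 mm — susceptible
Linezolid 25 mm: in 23–27 mm — I
Daptomycin 0.5 μg/mL: ≤ 0.5 μg/mL → S
Rifampin: 32 μg/mL is ≥ 8 μg/mL — Resistant
Nitrofurantoin (30 mm) ≥ 29 mm — Susceptible
Intermediate: 1/6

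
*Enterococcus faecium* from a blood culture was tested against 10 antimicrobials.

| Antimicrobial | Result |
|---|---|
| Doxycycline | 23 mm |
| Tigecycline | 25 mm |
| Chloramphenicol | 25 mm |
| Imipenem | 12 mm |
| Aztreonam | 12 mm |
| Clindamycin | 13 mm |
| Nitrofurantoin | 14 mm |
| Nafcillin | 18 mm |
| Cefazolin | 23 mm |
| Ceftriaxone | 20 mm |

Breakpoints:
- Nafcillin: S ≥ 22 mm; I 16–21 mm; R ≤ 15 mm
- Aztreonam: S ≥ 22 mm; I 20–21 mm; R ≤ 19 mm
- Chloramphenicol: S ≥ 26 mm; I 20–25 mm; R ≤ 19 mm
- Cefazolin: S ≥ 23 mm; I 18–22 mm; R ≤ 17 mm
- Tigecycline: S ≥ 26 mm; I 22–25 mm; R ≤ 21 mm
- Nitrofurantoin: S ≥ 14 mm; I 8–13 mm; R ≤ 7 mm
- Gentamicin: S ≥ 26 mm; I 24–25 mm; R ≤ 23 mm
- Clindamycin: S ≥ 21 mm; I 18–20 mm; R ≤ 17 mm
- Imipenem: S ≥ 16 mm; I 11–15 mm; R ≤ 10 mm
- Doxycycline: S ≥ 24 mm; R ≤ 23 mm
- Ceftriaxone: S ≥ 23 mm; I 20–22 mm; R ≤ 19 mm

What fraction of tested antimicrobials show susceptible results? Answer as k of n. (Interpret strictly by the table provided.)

Doxycycline 23 mm: ≤ 23 mm → resistant
Tigecycline: 25 mm is in 22–25 mm ⇒ Intermediate
Chloramphenicol 25 mm: in 20–25 mm → I
Imipenem: 12 mm is in 11–15 mm → Intermediate
Aztreonam: 12 mm is ≤ 19 mm — Resistant
Clindamycin 13 mm: ≤ 17 mm ⇒ Resistant
Nitrofurantoin 14 mm: ≥ 14 mm ⇒ S
Nafcillin (18 mm) in 16–21 mm ⇒ intermediate
Cefazolin (23 mm) ≥ 23 mm ⇒ Susceptible
Ceftriaxone 20 mm: in 20–22 mm — Intermediate
Susceptible: 2/10

2 of 10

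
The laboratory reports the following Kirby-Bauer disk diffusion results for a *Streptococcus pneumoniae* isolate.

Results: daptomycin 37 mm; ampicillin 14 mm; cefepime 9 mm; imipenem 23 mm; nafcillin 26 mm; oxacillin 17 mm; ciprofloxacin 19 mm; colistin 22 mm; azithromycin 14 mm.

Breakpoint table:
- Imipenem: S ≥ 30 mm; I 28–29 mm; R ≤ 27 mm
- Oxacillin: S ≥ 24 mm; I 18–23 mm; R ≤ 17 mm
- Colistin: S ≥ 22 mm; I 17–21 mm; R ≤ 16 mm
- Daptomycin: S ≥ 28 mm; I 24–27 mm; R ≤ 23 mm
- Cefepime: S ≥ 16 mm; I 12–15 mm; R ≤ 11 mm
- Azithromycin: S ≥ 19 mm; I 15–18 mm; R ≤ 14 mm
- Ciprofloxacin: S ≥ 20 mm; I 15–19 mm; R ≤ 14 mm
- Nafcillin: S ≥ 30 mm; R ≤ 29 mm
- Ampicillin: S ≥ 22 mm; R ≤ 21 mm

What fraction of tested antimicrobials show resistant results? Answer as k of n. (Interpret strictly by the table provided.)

6 of 9

Daptomycin: 37 mm is ≥ 28 mm — susceptible
Ampicillin 14 mm: ≤ 21 mm → resistant
Cefepime: 9 mm is ≤ 11 mm — Resistant
Imipenem 23 mm: ≤ 27 mm — R
Nafcillin (26 mm) ≤ 29 mm → Resistant
Oxacillin (17 mm) ≤ 17 mm → Resistant
Ciprofloxacin 19 mm: in 15–19 mm ⇒ Intermediate
Colistin (22 mm) ≥ 22 mm → Susceptible
Azithromycin 14 mm: ≤ 14 mm ⇒ R
Resistant: 6/9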